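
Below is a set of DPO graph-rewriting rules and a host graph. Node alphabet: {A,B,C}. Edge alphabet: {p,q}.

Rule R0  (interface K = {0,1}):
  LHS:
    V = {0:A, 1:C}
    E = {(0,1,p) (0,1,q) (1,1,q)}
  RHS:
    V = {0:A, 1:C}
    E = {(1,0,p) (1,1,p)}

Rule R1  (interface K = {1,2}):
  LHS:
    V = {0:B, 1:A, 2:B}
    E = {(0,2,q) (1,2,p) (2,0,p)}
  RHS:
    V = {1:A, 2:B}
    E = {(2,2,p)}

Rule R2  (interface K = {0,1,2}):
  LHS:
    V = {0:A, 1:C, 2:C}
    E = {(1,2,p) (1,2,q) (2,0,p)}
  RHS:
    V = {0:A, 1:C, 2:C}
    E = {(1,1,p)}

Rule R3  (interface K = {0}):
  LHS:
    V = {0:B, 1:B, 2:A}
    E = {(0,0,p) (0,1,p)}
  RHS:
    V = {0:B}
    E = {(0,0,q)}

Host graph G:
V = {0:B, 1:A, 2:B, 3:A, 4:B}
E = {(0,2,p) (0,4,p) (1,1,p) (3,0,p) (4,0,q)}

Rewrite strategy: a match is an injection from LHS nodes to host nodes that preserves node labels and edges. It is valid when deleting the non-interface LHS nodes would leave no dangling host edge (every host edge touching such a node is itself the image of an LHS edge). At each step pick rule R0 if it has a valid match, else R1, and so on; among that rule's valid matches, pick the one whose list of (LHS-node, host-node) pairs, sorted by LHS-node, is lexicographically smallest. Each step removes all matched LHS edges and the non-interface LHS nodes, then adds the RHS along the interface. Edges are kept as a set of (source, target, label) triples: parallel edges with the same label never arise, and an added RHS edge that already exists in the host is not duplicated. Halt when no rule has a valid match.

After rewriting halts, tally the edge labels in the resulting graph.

Answer: p:1 q:1

Rewrite trace:
initial: |V|=5 |E|=5  E = 0-p->2 0-p->4 1-p->1 3-p->0 4-q->0
step 1: apply R1 at {0↦4, 1↦3, 2↦0}  → |V|=4 |E|=3  E = 0-p->0 0-p->2 1-p->1
step 2: apply R3 at {0↦0, 1↦2, 2↦3}  → |V|=2 |E|=2  E = 0-q->0 1-p->1
halt: no rule applies after step 2
NF edges: [(0, 0, 'q'), (1, 1, 'p')]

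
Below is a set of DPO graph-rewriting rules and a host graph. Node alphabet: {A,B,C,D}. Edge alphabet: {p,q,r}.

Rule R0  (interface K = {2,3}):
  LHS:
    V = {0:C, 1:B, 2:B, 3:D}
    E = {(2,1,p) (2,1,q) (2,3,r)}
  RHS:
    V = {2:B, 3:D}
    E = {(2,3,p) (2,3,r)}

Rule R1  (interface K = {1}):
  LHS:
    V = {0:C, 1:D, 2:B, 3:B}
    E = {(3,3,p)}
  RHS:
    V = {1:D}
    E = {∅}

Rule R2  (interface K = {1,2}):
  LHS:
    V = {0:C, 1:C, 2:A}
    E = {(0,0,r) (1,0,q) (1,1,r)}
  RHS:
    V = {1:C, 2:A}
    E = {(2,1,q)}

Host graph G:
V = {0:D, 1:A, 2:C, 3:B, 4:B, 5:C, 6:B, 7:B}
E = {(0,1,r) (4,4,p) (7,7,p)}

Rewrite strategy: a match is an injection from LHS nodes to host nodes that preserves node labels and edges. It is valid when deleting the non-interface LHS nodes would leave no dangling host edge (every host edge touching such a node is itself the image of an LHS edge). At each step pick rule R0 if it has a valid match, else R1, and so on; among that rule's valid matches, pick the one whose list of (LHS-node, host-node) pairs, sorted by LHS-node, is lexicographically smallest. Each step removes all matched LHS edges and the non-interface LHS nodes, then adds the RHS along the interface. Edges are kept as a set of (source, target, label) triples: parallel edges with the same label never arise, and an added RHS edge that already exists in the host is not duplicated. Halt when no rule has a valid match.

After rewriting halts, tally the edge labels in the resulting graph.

Answer: r:1

Rewrite trace:
start.  V:8 E:3  edges: 0-r->1 4-p->4 7-p->7
1. fire R1 via {0↦2, 1↦0, 2↦3, 3↦4}  →  V:5 E:2  edges: 0-r->1 7-p->7
2. fire R1 via {0↦5, 1↦0, 2↦6, 3↦7}  →  V:2 E:1  edges: 0-r->1
final graph: no rule applies after step 2
NF edges: [(0, 1, 'r')]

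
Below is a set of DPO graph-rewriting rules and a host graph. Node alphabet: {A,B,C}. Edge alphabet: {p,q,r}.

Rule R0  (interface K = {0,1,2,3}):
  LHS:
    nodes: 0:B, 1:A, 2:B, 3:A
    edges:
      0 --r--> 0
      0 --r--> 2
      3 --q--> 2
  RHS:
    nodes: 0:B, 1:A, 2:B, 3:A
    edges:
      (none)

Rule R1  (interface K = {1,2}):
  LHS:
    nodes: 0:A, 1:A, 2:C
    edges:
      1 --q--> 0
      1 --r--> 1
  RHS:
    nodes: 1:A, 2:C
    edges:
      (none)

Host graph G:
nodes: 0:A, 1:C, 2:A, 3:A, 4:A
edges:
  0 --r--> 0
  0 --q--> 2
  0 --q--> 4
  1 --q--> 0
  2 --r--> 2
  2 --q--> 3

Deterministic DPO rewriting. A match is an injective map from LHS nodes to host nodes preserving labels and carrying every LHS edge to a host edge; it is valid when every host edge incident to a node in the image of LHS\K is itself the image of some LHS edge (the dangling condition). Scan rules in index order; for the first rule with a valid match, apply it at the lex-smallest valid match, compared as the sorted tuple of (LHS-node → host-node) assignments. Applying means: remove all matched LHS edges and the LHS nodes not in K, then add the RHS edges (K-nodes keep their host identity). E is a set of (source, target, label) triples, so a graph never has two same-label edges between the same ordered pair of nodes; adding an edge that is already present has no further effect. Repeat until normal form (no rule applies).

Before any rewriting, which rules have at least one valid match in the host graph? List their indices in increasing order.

Answer: [R1]

Rewrite trace:
R0: no valid match — LHS pattern not found
R1: 2 valid matches — {0↦3, 1↦2, 2↦1}, {0↦4, 1↦0, 2↦1}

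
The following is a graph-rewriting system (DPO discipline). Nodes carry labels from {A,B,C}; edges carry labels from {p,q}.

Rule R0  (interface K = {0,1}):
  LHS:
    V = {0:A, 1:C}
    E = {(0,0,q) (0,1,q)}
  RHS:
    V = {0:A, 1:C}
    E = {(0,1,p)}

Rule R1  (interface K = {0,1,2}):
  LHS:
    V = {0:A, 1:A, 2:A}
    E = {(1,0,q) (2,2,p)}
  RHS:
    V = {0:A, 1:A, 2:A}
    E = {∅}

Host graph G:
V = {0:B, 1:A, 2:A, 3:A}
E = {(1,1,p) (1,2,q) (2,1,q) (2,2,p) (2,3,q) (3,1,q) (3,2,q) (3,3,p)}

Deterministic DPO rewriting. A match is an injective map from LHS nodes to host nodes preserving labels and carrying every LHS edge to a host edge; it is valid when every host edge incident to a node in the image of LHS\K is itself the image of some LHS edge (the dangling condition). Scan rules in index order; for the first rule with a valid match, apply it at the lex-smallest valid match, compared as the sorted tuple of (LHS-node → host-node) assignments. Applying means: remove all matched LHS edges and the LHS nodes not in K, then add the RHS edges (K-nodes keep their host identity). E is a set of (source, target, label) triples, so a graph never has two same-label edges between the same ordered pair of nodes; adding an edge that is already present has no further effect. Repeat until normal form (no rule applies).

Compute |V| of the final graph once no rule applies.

Answer: 4

Steps:
start.  V:4 E:8  edges: 1-p->1 1-q->2 2-q->1 2-p->2 2-q->3 3-q->1 3-q->2 3-p->3
1. fire R1 via {0↦1, 1↦2, 2↦3}  →  V:4 E:6  edges: 1-p->1 1-q->2 2-p->2 2-q->3 3-q->1 3-q->2
2. fire R1 via {0↦1, 1↦3, 2↦2}  →  V:4 E:4  edges: 1-p->1 1-q->2 2-q->3 3-q->2
3. fire R1 via {0↦2, 1↦3, 2↦1}  →  V:4 E:2  edges: 1-q->2 2-q->3
halt: no rule applies after step 3
NF nodes: {0:B, 1:A, 2:A, 3:A}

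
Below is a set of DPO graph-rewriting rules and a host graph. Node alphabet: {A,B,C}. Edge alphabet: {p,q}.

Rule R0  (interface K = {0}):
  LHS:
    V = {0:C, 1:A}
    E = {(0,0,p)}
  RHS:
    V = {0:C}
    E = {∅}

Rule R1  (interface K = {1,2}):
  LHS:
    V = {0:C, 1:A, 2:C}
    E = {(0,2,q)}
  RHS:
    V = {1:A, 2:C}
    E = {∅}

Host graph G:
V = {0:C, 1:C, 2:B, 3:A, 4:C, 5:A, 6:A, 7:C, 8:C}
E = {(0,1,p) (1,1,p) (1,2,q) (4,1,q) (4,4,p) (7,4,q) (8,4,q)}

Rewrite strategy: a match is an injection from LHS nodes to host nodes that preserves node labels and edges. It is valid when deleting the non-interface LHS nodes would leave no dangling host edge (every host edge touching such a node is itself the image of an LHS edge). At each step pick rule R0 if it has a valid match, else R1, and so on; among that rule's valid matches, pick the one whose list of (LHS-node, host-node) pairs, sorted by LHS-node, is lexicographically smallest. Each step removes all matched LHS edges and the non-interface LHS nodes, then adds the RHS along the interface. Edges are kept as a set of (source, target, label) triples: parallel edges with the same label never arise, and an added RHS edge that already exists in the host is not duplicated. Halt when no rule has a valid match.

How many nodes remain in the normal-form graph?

Answer: 4

Steps:
initial: |V|=9 |E|=7  E = 0-p->1 1-p->1 1-q->2 4-q->1 4-p->4 7-q->4 8-q->4
step 1: apply R0 at {0↦1, 1↦3}  → |V|=8 |E|=6  E = 0-p->1 1-q->2 4-q->1 4-p->4 7-q->4 8-q->4
step 2: apply R0 at {0↦4, 1↦5}  → |V|=7 |E|=5  E = 0-p->1 1-q->2 4-q->1 7-q->4 8-q->4
step 3: apply R1 at {0↦7, 1↦6, 2↦4}  → |V|=6 |E|=4  E = 0-p->1 1-q->2 4-q->1 8-q->4
step 4: apply R1 at {0↦8, 1↦6, 2↦4}  → |V|=5 |E|=3  E = 0-p->1 1-q->2 4-q->1
step 5: apply R1 at {0↦4, 1↦6, 2↦1}  → |V|=4 |E|=2  E = 0-p->1 1-q->2
final graph: no rule applies after step 5
NF nodes: {0:C, 1:C, 2:B, 6:A}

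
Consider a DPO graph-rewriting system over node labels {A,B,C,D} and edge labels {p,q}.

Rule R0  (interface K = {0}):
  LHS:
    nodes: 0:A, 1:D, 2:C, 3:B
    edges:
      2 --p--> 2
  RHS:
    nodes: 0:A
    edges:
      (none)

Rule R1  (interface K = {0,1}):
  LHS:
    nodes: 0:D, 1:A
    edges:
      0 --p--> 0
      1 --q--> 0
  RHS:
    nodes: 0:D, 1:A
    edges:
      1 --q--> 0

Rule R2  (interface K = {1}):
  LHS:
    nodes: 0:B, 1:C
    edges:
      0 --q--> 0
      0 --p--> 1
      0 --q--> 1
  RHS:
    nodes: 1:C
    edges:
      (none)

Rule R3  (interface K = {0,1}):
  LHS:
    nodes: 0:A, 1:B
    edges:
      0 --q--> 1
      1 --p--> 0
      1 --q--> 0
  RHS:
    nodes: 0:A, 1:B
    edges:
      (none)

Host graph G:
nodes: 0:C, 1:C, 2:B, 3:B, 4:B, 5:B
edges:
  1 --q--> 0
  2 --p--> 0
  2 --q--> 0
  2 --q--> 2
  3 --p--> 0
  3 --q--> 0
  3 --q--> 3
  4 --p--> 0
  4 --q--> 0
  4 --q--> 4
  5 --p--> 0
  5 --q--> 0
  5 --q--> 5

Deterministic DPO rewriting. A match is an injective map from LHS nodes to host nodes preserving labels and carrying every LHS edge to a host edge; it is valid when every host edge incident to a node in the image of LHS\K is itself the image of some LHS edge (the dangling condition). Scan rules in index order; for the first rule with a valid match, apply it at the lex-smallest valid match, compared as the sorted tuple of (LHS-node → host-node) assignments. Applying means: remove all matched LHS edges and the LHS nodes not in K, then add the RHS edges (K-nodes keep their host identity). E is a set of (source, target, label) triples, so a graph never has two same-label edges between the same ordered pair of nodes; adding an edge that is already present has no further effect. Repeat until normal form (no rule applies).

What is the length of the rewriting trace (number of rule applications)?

initial: |V|=6 |E|=13  E = 1-q->0 2-p->0 2-q->0 2-q->2 3-p->0 3-q->0 3-q->3 4-p->0 4-q->0 4-q->4 5-p->0 5-q->0 5-q->5
step 1: apply R2 at {0↦2, 1↦0}  → |V|=5 |E|=10  E = 1-q->0 3-p->0 3-q->0 3-q->3 4-p->0 4-q->0 4-q->4 5-p->0 5-q->0 5-q->5
step 2: apply R2 at {0↦3, 1↦0}  → |V|=4 |E|=7  E = 1-q->0 4-p->0 4-q->0 4-q->4 5-p->0 5-q->0 5-q->5
step 3: apply R2 at {0↦4, 1↦0}  → |V|=3 |E|=4  E = 1-q->0 5-p->0 5-q->0 5-q->5
step 4: apply R2 at {0↦5, 1↦0}  → |V|=2 |E|=1  E = 1-q->0
normal form: no rule applies after step 4

Answer: 4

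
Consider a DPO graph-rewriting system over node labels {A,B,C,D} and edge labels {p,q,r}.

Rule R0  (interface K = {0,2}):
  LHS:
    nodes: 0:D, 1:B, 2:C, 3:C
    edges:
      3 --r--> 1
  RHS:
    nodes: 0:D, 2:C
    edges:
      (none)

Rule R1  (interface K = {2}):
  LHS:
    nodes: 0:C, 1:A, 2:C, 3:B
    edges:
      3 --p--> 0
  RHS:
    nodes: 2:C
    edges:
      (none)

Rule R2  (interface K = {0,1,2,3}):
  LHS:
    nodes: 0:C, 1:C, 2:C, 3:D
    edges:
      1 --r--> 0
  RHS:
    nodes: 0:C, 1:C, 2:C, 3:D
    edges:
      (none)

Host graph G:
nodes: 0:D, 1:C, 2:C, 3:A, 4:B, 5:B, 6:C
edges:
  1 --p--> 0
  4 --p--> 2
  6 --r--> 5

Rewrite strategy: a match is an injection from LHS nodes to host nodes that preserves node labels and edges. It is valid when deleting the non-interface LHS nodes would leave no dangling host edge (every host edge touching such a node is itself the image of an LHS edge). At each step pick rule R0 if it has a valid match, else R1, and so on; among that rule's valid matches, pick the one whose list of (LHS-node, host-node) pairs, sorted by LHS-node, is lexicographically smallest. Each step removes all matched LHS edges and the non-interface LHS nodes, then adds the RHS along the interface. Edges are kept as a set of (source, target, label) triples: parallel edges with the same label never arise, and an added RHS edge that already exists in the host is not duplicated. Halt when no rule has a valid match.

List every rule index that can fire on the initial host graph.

Answer: [R0,R1]

Rewrite trace:
R0: 2 valid matches — {0↦0, 1↦5, 2↦1, 3↦6}, {0↦0, 1↦5, 2↦2, 3↦6}
R1: 2 valid matches — {0↦2, 1↦3, 2↦1, 3↦4}, {0↦2, 1↦3, 2↦6, 3↦4}
R2: no valid match — LHS pattern not found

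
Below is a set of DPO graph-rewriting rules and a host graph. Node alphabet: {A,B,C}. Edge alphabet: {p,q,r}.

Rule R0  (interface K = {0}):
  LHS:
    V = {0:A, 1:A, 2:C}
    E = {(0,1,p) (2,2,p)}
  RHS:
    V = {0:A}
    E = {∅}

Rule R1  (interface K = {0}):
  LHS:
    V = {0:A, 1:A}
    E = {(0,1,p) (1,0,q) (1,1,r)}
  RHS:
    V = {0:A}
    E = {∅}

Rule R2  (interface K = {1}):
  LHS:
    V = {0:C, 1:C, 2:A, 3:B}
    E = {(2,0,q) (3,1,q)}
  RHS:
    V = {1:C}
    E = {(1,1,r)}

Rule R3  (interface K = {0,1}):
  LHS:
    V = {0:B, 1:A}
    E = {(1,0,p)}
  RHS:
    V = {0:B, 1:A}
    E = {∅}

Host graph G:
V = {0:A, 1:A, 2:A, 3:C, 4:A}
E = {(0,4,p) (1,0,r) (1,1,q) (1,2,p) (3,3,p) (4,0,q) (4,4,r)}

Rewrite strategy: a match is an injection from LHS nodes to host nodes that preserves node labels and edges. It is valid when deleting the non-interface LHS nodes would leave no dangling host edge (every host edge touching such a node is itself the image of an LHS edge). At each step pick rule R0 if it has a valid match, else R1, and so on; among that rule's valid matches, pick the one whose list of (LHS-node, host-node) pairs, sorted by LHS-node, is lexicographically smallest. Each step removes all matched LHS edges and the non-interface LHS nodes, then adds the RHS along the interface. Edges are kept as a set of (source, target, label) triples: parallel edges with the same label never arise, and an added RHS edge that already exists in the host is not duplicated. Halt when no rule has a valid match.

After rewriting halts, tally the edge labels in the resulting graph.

initial: |V|=5 |E|=7  E = 0-p->4 1-r->0 1-q->1 1-p->2 3-p->3 4-q->0 4-r->4
step 1: apply R0 at {0↦1, 1↦2, 2↦3}  → |V|=3 |E|=5  E = 0-p->4 1-r->0 1-q->1 4-q->0 4-r->4
step 2: apply R1 at {0↦0, 1↦4}  → |V|=2 |E|=2  E = 1-r->0 1-q->1
halt: no rule applies after step 2
NF edges: [(1, 0, 'r'), (1, 1, 'q')]

Answer: q:1 r:1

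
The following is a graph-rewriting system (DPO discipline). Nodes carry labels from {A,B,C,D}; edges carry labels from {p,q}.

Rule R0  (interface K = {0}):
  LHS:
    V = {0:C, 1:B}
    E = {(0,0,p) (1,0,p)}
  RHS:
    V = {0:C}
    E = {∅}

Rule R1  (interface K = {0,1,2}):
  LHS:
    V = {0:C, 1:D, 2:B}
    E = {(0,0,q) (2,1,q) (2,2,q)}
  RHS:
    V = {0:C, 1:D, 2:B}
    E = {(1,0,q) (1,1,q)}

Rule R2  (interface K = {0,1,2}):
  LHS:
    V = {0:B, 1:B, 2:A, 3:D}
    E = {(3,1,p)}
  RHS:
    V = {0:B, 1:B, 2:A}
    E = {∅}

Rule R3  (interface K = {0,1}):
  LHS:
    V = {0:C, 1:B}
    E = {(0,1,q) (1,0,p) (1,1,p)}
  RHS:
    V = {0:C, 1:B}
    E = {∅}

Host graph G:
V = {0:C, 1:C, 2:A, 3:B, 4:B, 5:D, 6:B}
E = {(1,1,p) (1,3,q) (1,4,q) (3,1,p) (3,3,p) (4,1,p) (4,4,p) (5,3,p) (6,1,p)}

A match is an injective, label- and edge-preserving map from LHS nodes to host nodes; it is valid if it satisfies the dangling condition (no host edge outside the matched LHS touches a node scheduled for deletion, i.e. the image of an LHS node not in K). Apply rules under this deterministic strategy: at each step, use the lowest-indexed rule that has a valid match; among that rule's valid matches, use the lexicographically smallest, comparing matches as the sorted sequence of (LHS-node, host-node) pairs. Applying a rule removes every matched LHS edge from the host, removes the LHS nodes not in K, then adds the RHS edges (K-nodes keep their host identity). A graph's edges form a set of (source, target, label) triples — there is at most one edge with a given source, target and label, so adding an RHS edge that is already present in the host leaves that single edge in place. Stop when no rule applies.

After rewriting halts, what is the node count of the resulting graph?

Answer: 5

Derivation:
start.  V:7 E:9  edges: 1-p->1 1-q->3 1-q->4 3-p->1 3-p->3 4-p->1 4-p->4 5-p->3 6-p->1
1. fire R0 via {0↦1, 1↦6}  →  V:6 E:7  edges: 1-q->3 1-q->4 3-p->1 3-p->3 4-p->1 4-p->4 5-p->3
2. fire R2 via {0↦4, 1↦3, 2↦2, 3↦5}  →  V:5 E:6  edges: 1-q->3 1-q->4 3-p->1 3-p->3 4-p->1 4-p->4
3. fire R3 via {0↦1, 1↦3}  →  V:5 E:3  edges: 1-q->4 4-p->1 4-p->4
4. fire R3 via {0↦1, 1↦4}  →  V:5 E:0  edges: ∅
final graph: no rule applies after step 4
NF nodes: {0:C, 1:C, 2:A, 3:B, 4:B}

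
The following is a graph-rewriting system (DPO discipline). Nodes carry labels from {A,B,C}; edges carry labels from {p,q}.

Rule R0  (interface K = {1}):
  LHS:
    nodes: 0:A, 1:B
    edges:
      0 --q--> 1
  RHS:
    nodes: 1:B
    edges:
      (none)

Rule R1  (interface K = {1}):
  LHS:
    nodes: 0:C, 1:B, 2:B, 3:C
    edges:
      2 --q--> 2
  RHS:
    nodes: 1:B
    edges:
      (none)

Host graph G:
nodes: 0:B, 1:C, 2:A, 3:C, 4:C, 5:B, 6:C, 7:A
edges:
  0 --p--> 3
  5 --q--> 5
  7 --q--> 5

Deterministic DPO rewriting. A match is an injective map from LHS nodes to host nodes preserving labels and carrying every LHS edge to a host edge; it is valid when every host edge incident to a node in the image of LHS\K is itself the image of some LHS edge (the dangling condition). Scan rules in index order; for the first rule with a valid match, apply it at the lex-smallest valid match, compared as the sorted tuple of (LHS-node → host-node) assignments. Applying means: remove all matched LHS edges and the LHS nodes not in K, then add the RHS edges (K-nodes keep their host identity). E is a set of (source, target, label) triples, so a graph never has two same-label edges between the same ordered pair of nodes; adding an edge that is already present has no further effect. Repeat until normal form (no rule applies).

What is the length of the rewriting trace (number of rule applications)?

start.  V:8 E:3  edges: 0-p->3 5-q->5 7-q->5
1. fire R0 via {0↦7, 1↦5}  →  V:7 E:2  edges: 0-p->3 5-q->5
2. fire R1 via {0↦1, 1↦0, 2↦5, 3↦4}  →  V:4 E:1  edges: 0-p->3
final graph: no rule applies after step 2

Answer: 2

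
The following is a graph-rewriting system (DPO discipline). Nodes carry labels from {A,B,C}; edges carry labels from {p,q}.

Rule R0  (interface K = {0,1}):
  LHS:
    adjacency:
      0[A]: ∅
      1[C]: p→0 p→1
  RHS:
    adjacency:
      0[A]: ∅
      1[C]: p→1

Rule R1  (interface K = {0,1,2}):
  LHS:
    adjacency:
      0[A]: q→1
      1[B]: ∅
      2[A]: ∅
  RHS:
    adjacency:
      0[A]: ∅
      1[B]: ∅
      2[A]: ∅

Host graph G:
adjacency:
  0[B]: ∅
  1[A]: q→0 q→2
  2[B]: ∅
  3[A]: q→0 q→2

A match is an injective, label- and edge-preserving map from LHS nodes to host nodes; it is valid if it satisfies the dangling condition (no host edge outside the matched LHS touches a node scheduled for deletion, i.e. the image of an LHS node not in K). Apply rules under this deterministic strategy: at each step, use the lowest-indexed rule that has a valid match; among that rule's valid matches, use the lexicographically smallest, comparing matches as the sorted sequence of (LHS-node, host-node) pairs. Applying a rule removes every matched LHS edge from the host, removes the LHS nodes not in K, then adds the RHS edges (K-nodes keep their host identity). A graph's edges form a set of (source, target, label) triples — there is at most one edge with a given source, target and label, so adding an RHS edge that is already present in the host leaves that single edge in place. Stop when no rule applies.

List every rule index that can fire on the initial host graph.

R0: no valid match — LHS pattern not found
R1: 4 valid matches — {0↦1, 1↦0, 2↦3}, {0↦1, 1↦2, 2↦3}, {0↦3, 1↦0, 2↦1} (+1 more)

Answer: [R1]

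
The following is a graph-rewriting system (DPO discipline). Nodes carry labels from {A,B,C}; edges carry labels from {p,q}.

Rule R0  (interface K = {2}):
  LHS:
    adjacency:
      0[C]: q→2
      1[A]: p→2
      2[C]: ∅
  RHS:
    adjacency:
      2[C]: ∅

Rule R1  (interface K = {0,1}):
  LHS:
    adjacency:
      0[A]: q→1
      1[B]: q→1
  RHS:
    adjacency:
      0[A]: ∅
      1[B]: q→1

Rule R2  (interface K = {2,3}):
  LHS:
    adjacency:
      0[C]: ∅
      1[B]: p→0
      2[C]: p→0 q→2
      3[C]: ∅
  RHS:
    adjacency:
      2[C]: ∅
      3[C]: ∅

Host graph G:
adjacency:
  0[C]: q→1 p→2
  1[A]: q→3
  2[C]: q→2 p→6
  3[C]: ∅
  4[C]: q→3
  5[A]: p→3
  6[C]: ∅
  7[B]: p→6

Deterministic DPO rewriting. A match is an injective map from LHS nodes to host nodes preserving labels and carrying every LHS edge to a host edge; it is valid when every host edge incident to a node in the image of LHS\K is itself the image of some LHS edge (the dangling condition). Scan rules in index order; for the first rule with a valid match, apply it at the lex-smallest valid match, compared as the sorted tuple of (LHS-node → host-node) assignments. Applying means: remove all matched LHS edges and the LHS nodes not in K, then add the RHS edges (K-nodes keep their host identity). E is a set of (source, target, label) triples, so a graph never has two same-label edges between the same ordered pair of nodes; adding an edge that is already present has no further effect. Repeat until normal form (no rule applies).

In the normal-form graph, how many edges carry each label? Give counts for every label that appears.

[0] host  ⇒  8 nodes, 8 edges  {0-q->1 0-p->2 1-q->3 2-q->2 2-p->6 4-q->3 5-p->3 7-p->6}
[1] R0 @ {0↦4, 1↦5, 2↦3}  ⇒  6 nodes, 6 edges  {0-q->1 0-p->2 1-q->3 2-q->2 2-p->6 7-p->6}
[2] R2 @ {0↦6, 1↦7, 2↦2, 3↦0}  ⇒  4 nodes, 3 edges  {0-q->1 0-p->2 1-q->3}
normal form: no rule applies after step 2
NF edges: [(0, 1, 'q'), (0, 2, 'p'), (1, 3, 'q')]

Answer: p:1 q:2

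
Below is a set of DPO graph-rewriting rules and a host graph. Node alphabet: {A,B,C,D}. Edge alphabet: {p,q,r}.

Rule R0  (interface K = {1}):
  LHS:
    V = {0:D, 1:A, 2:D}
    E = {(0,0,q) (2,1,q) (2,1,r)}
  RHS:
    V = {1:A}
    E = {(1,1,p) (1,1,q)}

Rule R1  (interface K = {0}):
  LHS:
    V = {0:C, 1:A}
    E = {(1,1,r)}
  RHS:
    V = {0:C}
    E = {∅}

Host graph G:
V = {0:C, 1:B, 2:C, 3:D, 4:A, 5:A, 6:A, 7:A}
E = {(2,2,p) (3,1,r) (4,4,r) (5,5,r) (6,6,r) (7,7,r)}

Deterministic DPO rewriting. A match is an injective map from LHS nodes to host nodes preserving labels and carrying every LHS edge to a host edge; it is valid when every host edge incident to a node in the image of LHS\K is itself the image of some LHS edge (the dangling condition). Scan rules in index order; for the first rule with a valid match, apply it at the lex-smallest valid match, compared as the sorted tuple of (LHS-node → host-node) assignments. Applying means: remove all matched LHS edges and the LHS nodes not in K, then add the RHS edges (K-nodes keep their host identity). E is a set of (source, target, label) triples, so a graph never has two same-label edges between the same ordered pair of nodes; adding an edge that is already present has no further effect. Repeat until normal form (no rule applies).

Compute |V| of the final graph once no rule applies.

Answer: 4

Derivation:
initial: |V|=8 |E|=6  E = 2-p->2 3-r->1 4-r->4 5-r->5 6-r->6 7-r->7
step 1: apply R1 at {0↦0, 1↦4}  → |V|=7 |E|=5  E = 2-p->2 3-r->1 5-r->5 6-r->6 7-r->7
step 2: apply R1 at {0↦0, 1↦5}  → |V|=6 |E|=4  E = 2-p->2 3-r->1 6-r->6 7-r->7
step 3: apply R1 at {0↦0, 1↦6}  → |V|=5 |E|=3  E = 2-p->2 3-r->1 7-r->7
step 4: apply R1 at {0↦0, 1↦7}  → |V|=4 |E|=2  E = 2-p->2 3-r->1
final graph: no rule applies after step 4
NF nodes: {0:C, 1:B, 2:C, 3:D}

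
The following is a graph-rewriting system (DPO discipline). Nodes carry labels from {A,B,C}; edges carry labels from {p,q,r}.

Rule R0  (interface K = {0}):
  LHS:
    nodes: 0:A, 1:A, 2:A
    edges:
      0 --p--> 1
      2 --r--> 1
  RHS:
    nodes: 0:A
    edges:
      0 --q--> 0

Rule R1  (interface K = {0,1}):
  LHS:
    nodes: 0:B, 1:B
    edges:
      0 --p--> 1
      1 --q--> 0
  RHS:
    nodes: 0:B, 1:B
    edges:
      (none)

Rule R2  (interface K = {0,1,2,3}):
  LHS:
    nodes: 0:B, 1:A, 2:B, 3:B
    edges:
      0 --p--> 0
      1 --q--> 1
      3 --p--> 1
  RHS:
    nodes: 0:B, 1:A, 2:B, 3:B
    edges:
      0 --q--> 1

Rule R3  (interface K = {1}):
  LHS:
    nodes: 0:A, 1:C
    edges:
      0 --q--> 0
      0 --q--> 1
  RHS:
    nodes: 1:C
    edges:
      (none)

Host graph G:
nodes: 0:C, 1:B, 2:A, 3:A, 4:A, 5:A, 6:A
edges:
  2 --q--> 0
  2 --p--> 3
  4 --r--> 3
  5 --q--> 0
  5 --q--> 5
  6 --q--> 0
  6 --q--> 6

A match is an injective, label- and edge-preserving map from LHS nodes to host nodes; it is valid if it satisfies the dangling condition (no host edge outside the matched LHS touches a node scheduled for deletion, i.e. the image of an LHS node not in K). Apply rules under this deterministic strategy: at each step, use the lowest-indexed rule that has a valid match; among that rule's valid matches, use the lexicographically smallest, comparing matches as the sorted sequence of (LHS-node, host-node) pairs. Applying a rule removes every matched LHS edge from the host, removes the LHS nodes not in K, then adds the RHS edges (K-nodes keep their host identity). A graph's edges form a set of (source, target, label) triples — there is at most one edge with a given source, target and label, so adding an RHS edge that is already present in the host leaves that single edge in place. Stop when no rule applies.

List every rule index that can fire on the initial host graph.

Answer: [R0,R3]

Derivation:
R0: 1 valid match — {0↦2, 1↦3, 2↦4}
R1: no valid match — LHS pattern not found
R2: no valid match — LHS pattern not found
R3: 2 valid matches — {0↦5, 1↦0}, {0↦6, 1↦0}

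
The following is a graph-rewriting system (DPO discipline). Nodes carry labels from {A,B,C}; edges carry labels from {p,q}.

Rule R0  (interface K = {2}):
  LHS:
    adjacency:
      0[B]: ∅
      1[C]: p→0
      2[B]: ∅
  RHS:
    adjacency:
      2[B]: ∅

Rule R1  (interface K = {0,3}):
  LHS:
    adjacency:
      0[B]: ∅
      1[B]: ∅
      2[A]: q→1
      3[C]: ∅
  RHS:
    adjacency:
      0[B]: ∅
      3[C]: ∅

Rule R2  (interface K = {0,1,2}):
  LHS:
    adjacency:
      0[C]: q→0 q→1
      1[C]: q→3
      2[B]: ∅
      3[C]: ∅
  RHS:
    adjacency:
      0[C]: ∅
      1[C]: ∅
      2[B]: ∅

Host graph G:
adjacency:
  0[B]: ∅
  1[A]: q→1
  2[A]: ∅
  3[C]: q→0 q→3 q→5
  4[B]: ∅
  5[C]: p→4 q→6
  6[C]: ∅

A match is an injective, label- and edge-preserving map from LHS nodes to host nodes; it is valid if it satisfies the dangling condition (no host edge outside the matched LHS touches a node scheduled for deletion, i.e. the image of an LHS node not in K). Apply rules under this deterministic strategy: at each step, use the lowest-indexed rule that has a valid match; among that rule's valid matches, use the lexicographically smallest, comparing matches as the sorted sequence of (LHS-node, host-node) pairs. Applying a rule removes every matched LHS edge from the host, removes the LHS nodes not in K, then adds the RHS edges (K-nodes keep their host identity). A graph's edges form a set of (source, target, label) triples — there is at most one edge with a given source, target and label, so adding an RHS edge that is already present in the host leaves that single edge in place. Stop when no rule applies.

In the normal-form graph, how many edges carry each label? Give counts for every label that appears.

Answer: q:2

Derivation:
start.  V:7 E:6  edges: 1-q->1 3-q->0 3-q->3 3-q->5 5-p->4 5-q->6
1. fire R2 via {0↦3, 1↦5, 2↦0, 3↦6}  →  V:6 E:3  edges: 1-q->1 3-q->0 5-p->4
2. fire R0 via {0↦4, 1↦5, 2↦0}  →  V:4 E:2  edges: 1-q->1 3-q->0
final graph: no rule applies after step 2
NF edges: [(1, 1, 'q'), (3, 0, 'q')]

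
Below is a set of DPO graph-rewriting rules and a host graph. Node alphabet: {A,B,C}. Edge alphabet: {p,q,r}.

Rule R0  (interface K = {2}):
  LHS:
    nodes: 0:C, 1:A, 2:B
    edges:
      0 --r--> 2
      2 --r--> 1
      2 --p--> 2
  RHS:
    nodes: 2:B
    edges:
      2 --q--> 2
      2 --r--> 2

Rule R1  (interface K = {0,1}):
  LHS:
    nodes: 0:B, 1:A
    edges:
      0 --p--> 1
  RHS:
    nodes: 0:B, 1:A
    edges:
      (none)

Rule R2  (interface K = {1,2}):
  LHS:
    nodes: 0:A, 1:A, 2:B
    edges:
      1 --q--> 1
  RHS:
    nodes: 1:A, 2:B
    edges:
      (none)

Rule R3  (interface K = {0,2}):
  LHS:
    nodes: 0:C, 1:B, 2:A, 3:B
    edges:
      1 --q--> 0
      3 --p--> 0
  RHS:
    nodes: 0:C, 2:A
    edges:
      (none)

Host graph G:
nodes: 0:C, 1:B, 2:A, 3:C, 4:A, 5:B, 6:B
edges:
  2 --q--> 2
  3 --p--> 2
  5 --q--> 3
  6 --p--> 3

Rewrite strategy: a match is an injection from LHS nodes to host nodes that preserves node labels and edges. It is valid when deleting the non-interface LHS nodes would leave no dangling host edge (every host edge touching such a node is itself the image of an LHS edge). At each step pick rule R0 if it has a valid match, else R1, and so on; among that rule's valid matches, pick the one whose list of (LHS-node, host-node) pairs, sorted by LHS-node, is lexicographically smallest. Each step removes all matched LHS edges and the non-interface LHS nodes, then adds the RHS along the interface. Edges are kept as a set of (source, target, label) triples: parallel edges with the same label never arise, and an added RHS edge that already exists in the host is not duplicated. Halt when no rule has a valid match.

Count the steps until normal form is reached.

[0] host  ⇒  7 nodes, 4 edges  {2-q->2 3-p->2 5-q->3 6-p->3}
[1] R2 @ {0↦4, 1↦2, 2↦1}  ⇒  6 nodes, 3 edges  {3-p->2 5-q->3 6-p->3}
[2] R3 @ {0↦3, 1↦5, 2↦2, 3↦6}  ⇒  4 nodes, 1 edges  {3-p->2}
normal form: no rule applies after step 2

Answer: 2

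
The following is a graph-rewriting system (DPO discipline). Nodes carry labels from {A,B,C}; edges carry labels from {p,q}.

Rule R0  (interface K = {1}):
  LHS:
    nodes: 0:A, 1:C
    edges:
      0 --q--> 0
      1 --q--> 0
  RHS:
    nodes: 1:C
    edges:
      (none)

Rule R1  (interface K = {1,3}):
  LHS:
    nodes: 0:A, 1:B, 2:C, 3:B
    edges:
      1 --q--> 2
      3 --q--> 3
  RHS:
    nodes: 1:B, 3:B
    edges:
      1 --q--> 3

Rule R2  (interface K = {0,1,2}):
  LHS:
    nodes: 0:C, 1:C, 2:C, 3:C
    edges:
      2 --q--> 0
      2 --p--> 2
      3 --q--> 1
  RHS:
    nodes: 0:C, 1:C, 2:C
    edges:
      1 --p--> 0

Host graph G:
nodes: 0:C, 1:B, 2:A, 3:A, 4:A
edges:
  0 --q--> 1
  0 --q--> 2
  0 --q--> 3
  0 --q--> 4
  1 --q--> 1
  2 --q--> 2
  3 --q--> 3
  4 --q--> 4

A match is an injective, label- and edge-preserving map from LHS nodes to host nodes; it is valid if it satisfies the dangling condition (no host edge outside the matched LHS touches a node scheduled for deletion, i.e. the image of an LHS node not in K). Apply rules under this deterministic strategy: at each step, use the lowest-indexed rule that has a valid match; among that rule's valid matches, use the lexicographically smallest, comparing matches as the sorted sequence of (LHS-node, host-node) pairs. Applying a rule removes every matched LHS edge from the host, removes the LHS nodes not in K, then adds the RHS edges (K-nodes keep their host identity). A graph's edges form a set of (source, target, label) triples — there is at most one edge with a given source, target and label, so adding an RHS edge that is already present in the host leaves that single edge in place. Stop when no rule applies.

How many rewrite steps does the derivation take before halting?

Answer: 3

Steps:
[0] host  ⇒  5 nodes, 8 edges  {0-q->1 0-q->2 0-q->3 0-q->4 1-q->1 2-q->2 3-q->3 4-q->4}
[1] R0 @ {0↦2, 1↦0}  ⇒  4 nodes, 6 edges  {0-q->1 0-q->3 0-q->4 1-q->1 3-q->3 4-q->4}
[2] R0 @ {0↦3, 1↦0}  ⇒  3 nodes, 4 edges  {0-q->1 0-q->4 1-q->1 4-q->4}
[3] R0 @ {0↦4, 1↦0}  ⇒  2 nodes, 2 edges  {0-q->1 1-q->1}
normal form: no rule applies after step 3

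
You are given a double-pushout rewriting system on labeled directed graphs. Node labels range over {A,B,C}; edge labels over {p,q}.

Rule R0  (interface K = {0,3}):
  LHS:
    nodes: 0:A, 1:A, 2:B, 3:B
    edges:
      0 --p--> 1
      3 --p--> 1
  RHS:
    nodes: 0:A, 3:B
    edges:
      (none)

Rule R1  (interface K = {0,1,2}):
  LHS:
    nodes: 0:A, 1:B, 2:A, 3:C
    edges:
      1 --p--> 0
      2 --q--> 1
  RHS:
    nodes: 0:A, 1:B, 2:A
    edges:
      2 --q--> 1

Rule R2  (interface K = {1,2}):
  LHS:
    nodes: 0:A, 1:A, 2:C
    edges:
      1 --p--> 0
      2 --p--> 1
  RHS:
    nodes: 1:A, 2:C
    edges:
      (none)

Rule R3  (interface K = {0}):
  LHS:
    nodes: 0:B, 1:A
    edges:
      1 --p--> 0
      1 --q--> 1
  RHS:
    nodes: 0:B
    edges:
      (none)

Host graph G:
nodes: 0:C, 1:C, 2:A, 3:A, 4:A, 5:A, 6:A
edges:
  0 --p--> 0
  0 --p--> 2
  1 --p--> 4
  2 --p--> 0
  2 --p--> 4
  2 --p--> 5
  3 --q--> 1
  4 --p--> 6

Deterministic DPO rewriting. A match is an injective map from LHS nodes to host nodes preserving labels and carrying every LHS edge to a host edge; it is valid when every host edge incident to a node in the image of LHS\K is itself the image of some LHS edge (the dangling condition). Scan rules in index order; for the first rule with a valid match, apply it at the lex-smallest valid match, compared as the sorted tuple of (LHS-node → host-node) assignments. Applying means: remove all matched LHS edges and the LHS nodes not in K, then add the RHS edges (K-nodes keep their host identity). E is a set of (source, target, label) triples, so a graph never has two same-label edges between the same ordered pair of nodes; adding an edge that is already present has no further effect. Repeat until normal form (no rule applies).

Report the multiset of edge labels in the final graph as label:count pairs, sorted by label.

start.  V:7 E:8  edges: 0-p->0 0-p->2 1-p->4 2-p->0 2-p->4 2-p->5 3-q->1 4-p->6
1. fire R2 via {0↦5, 1↦2, 2↦0}  →  V:6 E:6  edges: 0-p->0 1-p->4 2-p->0 2-p->4 3-q->1 4-p->6
2. fire R2 via {0↦6, 1↦4, 2↦1}  →  V:5 E:4  edges: 0-p->0 2-p->0 2-p->4 3-q->1
final graph: no rule applies after step 2
NF edges: [(0, 0, 'p'), (2, 0, 'p'), (2, 4, 'p'), (3, 1, 'q')]

Answer: p:3 q:1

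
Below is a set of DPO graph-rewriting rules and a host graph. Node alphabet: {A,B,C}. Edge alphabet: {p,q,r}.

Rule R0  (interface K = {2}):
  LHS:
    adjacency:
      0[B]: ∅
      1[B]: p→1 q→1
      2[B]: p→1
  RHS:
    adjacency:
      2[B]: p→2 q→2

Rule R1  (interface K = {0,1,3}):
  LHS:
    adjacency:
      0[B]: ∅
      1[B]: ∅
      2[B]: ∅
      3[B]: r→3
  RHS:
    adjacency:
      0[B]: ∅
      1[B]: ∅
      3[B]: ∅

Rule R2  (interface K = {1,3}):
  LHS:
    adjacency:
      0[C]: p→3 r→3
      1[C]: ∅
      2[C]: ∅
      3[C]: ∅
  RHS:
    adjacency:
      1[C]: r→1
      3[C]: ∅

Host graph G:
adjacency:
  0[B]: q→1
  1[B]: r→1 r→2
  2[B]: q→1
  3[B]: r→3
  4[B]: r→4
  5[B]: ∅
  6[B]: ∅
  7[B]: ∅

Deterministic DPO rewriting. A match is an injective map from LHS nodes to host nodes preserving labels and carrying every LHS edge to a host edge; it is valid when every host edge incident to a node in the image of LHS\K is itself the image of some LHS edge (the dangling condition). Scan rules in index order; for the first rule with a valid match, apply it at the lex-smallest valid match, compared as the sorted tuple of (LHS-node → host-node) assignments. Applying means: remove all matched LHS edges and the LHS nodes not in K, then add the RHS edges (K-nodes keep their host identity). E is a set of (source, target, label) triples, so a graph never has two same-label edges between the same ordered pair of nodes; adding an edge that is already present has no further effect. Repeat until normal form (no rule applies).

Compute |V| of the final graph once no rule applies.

Answer: 5

Derivation:
initial: |V|=8 |E|=6  E = 0-q->1 1-r->1 1-r->2 2-q->1 3-r->3 4-r->4
step 1: apply R1 at {0↦0, 1↦1, 2↦5, 3↦3}  → |V|=7 |E|=5  E = 0-q->1 1-r->1 1-r->2 2-q->1 4-r->4
step 2: apply R1 at {0↦0, 1↦1, 2↦3, 3↦4}  → |V|=6 |E|=4  E = 0-q->1 1-r->1 1-r->2 2-q->1
step 3: apply R1 at {0↦0, 1↦2, 2↦4, 3↦1}  → |V|=5 |E|=3  E = 0-q->1 1-r->2 2-q->1
halt: no rule applies after step 3
NF nodes: {0:B, 1:B, 2:B, 6:B, 7:B}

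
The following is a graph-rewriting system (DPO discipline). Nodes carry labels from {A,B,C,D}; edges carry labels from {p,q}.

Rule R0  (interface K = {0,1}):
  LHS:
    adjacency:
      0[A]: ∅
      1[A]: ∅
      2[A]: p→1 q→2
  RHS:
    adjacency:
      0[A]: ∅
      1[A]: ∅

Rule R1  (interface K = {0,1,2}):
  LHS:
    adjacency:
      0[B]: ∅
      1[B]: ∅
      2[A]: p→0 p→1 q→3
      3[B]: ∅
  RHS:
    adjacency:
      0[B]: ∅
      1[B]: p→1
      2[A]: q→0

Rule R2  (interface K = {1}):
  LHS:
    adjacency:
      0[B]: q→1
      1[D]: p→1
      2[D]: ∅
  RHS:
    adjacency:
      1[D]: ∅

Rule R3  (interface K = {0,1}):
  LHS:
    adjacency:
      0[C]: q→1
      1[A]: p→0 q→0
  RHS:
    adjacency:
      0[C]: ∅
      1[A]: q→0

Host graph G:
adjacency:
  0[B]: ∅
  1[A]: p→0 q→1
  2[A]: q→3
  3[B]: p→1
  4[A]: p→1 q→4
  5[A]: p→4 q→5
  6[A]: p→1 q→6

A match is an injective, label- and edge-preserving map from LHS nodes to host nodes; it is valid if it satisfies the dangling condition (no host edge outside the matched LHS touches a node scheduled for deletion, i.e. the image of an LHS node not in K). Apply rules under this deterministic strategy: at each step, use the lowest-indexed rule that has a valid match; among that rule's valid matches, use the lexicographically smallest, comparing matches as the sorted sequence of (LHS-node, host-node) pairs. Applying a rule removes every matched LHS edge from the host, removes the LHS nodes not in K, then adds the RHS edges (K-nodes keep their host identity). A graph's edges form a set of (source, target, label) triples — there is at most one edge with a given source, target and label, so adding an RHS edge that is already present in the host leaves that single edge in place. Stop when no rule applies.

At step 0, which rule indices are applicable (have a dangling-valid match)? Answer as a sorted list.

R0: 6 valid matches — {0↦1, 1↦4, 2↦5}, {0↦2, 1↦1, 2↦6}, {0↦2, 1↦4, 2↦5} (+3 more)
R1: no valid match — LHS pattern not found
R2: no valid match — LHS pattern not found
R3: no valid match — LHS pattern not found

Answer: [R0]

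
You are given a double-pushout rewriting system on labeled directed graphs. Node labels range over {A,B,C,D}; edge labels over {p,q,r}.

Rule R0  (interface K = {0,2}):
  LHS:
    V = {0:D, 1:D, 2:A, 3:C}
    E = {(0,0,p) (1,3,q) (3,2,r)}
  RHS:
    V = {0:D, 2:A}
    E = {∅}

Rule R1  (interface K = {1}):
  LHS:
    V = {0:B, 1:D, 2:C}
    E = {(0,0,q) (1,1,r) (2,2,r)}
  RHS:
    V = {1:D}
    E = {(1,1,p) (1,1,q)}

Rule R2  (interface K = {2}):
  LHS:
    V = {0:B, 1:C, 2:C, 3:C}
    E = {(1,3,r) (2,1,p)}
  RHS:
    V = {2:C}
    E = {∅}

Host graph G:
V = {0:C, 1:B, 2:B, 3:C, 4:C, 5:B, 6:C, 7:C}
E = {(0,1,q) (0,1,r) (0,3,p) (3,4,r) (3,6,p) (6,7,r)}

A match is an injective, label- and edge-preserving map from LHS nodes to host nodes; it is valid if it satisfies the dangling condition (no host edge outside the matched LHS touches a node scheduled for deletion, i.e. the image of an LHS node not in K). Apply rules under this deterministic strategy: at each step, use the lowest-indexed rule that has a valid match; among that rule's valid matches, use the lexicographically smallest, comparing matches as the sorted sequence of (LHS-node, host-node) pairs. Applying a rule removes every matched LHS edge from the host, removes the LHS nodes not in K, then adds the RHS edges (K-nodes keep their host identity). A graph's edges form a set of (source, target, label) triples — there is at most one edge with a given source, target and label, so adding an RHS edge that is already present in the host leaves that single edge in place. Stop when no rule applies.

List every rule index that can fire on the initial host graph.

Answer: [R2]

Rewrite trace:
R0: no valid match — LHS pattern not found
R1: no valid match — LHS pattern not found
R2: 2 valid matches — {0↦2, 1↦6, 2↦3, 3↦7}, {0↦5, 1↦6, 2↦3, 3↦7}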